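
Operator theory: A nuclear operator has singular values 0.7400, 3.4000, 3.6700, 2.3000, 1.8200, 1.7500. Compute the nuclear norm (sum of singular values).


The nuclear norm is the sum of all singular values.
||T||_1 = 0.7400 + 3.4000 + 3.6700 + 2.3000 + 1.8200 + 1.7500
= 13.6800

13.6800


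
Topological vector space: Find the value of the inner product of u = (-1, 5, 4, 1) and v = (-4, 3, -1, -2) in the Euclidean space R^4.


Computing the standard inner product <u, v> = sum u_i * v_i
= -1*-4 + 5*3 + 4*-1 + 1*-2
= 4 + 15 + -4 + -2
= 13

13


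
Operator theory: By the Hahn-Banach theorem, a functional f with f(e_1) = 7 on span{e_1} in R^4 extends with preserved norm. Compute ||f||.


The norm of f is given by ||f|| = sup_{||x||=1} |f(x)|.
On span{e_1}, ||e_1|| = 1, so ||f|| = |f(e_1)| / ||e_1||
= |7| / 1 = 7.0000

7.0000


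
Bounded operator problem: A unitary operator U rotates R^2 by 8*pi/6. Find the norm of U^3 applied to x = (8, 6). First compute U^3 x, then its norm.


U is a rotation by theta = 8*pi/6
U^3 = rotation by 3*theta = 24*pi/6 = 0*pi/6 (mod 2*pi)
cos(0*pi/6) = 1.0000, sin(0*pi/6) = 0.0000
U^3 x = (1.0000 * 8 - 0.0000 * 6, 0.0000 * 8 + 1.0000 * 6)
= (8.0000, 6.0000)
||U^3 x|| = sqrt(8.0000^2 + 6.0000^2) = sqrt(100.0000) = 10.0000

10.0000


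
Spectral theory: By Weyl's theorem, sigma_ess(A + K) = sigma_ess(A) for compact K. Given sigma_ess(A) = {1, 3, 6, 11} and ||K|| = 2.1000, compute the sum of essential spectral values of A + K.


By Weyl's theorem, the essential spectrum is invariant under compact perturbations.
sigma_ess(A + K) = sigma_ess(A) = {1, 3, 6, 11}
Sum = 1 + 3 + 6 + 11 = 21

21


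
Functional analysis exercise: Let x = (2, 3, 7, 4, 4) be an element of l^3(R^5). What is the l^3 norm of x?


The l^3 norm = (sum |x_i|^3)^(1/3)
Sum of 3th powers = 8 + 27 + 343 + 64 + 64 = 506
||x||_3 = (506)^(1/3) = 7.9686

7.9686


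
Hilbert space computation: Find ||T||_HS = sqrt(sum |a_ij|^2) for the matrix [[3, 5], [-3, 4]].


The Hilbert-Schmidt norm is sqrt(sum of squares of all entries).
Sum of squares = 3^2 + 5^2 + (-3)^2 + 4^2
= 9 + 25 + 9 + 16 = 59
||T||_HS = sqrt(59) = 7.6811

7.6811


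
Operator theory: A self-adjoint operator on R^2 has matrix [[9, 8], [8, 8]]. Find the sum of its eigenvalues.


For a self-adjoint (symmetric) matrix, the eigenvalues are real.
The sum of eigenvalues equals the trace of the matrix.
trace = 9 + 8 = 17

17


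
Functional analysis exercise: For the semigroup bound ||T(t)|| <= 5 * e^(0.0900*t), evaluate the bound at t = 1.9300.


||T(1.9300)|| <= 5 * exp(0.0900 * 1.9300)
= 5 * exp(0.1737)
= 5 * 1.1897
= 5.9485

5.9485


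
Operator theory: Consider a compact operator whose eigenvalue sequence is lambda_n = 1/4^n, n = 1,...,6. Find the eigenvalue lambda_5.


The eigenvalue formula gives lambda_5 = 1/4^5
= 1/1024
= 9.7656e-04

9.7656e-04


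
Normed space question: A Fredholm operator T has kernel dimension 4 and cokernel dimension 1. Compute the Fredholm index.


The Fredholm index is defined as ind(T) = dim(ker T) - dim(coker T)
= 4 - 1
= 3

3


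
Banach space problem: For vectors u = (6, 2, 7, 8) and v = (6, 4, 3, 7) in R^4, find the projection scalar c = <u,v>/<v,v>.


Computing <u,v> = 6*6 + 2*4 + 7*3 + 8*7 = 121
Computing <v,v> = 6^2 + 4^2 + 3^2 + 7^2 = 110
Projection coefficient = 121/110 = 1.1000

1.1000


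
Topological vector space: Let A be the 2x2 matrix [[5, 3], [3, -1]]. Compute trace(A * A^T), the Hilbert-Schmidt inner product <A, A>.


trace(A * A^T) = sum of squares of all entries
= 5^2 + 3^2 + 3^2 + (-1)^2
= 25 + 9 + 9 + 1
= 44

44


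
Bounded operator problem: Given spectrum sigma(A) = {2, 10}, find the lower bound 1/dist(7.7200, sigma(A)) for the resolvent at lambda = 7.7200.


dist(7.7200, {2, 10}) = min(|7.7200 - 2|, |7.7200 - 10|)
= min(5.7200, 2.2800) = 2.2800
Resolvent bound = 1/2.2800 = 0.4386

0.4386


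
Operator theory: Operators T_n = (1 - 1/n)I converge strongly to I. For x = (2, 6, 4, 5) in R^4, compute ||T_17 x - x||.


T_17 x - x = (1 - 1/17)x - x = -x/17
||x|| = sqrt(81) = 9.0000
||T_17 x - x|| = ||x||/17 = 9.0000/17 = 0.5294

0.5294


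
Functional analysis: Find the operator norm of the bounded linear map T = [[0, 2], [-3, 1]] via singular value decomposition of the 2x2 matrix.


A^T A = [[9, -3], [-3, 5]]
trace(A^T A) = 14, det(A^T A) = 36
discriminant = 14^2 - 4*36 = 52
Largest eigenvalue of A^T A = (trace + sqrt(disc))/2 = 10.6056
||T|| = sqrt(10.6056) = 3.2566

3.2566


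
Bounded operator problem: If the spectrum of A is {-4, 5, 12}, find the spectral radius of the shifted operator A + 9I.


Spectrum of A + 9I = {5, 14, 21}
Spectral radius = max |lambda| over the shifted spectrum
= max(5, 14, 21) = 21

21


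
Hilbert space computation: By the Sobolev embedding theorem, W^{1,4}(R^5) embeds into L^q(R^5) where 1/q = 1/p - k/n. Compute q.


Using the Sobolev embedding formula: 1/q = 1/p - k/n
1/q = 1/4 - 1/5 = 1/20
q = 1/(1/20) = 20

20.0000


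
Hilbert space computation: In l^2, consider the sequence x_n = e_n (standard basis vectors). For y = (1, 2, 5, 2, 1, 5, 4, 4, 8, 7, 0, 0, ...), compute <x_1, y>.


x_1 = e_1 is the standard basis vector with 1 in position 1.
<x_1, y> = y_1 = 1
As n -> infinity, <x_n, y> -> 0, confirming weak convergence of (x_n) to 0.

1


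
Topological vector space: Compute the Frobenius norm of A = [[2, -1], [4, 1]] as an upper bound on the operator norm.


||A||_F^2 = sum a_ij^2
= 2^2 + (-1)^2 + 4^2 + 1^2
= 4 + 1 + 16 + 1 = 22
||A||_F = sqrt(22) = 4.6904

4.6904


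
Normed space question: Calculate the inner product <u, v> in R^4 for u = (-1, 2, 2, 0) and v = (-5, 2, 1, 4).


Computing the standard inner product <u, v> = sum u_i * v_i
= -1*-5 + 2*2 + 2*1 + 0*4
= 5 + 4 + 2 + 0
= 11

11


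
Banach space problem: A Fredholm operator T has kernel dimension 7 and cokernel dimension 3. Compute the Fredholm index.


The Fredholm index is defined as ind(T) = dim(ker T) - dim(coker T)
= 7 - 3
= 4

4


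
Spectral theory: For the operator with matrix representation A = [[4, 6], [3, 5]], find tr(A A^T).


trace(A * A^T) = sum of squares of all entries
= 4^2 + 6^2 + 3^2 + 5^2
= 16 + 36 + 9 + 25
= 86

86


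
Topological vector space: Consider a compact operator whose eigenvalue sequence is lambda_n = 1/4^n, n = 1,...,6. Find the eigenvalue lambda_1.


The eigenvalue formula gives lambda_1 = 1/4^1
= 1/4
= 0.2500

0.2500


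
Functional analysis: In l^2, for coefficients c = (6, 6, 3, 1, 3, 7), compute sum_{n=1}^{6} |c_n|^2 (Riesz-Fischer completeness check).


sum |c_n|^2 = 6^2 + 6^2 + 3^2 + 1^2 + 3^2 + 7^2
= 36 + 36 + 9 + 1 + 9 + 49
= 140

140


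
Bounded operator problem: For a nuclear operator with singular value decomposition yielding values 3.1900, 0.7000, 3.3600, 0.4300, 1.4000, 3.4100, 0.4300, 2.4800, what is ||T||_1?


The nuclear norm is the sum of all singular values.
||T||_1 = 3.1900 + 0.7000 + 3.3600 + 0.4300 + 1.4000 + 3.4100 + 0.4300 + 2.4800
= 15.4000

15.4000


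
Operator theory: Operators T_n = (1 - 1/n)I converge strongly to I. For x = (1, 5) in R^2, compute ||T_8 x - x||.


T_8 x - x = (1 - 1/8)x - x = -x/8
||x|| = sqrt(26) = 5.0990
||T_8 x - x|| = ||x||/8 = 5.0990/8 = 0.6374

0.6374


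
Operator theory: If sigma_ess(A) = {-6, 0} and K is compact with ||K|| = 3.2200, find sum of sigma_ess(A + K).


By Weyl's theorem, the essential spectrum is invariant under compact perturbations.
sigma_ess(A + K) = sigma_ess(A) = {-6, 0}
Sum = -6 + 0 = -6

-6


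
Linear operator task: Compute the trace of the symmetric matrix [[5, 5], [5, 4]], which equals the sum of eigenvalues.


For a self-adjoint (symmetric) matrix, the eigenvalues are real.
The sum of eigenvalues equals the trace of the matrix.
trace = 5 + 4 = 9

9


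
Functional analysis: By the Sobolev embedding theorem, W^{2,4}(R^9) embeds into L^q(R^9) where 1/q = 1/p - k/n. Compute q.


Using the Sobolev embedding formula: 1/q = 1/p - k/n
1/q = 1/4 - 2/9 = 1/36
q = 1/(1/36) = 36

36.0000


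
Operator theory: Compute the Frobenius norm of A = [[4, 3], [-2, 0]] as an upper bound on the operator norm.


||A||_F^2 = sum a_ij^2
= 4^2 + 3^2 + (-2)^2 + 0^2
= 16 + 9 + 4 + 0 = 29
||A||_F = sqrt(29) = 5.3852

5.3852


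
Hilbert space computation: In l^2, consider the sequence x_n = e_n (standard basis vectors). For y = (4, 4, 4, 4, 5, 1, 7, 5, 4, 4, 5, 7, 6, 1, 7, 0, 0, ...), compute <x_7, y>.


x_7 = e_7 is the standard basis vector with 1 in position 7.
<x_7, y> = y_7 = 7
As n -> infinity, <x_n, y> -> 0, confirming weak convergence of (x_n) to 0.

7


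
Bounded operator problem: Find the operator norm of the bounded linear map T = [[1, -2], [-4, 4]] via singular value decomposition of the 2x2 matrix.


A^T A = [[17, -18], [-18, 20]]
trace(A^T A) = 37, det(A^T A) = 16
discriminant = 37^2 - 4*16 = 1305
Largest eigenvalue of A^T A = (trace + sqrt(disc))/2 = 36.5624
||T|| = sqrt(36.5624) = 6.0467

6.0467


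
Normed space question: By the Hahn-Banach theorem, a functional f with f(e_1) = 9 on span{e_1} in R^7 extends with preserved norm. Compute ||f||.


The norm of f is given by ||f|| = sup_{||x||=1} |f(x)|.
On span{e_1}, ||e_1|| = 1, so ||f|| = |f(e_1)| / ||e_1||
= |9| / 1 = 9.0000

9.0000


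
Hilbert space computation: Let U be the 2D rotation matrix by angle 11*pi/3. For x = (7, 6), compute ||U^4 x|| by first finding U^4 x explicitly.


U is a rotation by theta = 11*pi/3
U^4 = rotation by 4*theta = 44*pi/3 = 2*pi/3 (mod 2*pi)
cos(2*pi/3) = -0.5000, sin(2*pi/3) = 0.8660
U^4 x = (-0.5000 * 7 - 0.8660 * 6, 0.8660 * 7 + -0.5000 * 6)
= (-8.6962, 3.0622)
||U^4 x|| = sqrt((-8.6962)^2 + 3.0622^2) = sqrt(85.0000) = 9.2195

9.2195


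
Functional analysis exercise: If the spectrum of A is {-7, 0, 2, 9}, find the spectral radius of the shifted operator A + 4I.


Spectrum of A + 4I = {-3, 4, 6, 13}
Spectral radius = max |lambda| over the shifted spectrum
= max(3, 4, 6, 13) = 13

13


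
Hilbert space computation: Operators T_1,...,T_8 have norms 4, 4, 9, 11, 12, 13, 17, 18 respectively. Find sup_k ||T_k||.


By the Uniform Boundedness Principle, the supremum of norms is finite.
sup_k ||T_k|| = max(4, 4, 9, 11, 12, 13, 17, 18) = 18

18


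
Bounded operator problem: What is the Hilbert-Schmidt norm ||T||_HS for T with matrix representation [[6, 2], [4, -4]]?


The Hilbert-Schmidt norm is sqrt(sum of squares of all entries).
Sum of squares = 6^2 + 2^2 + 4^2 + (-4)^2
= 36 + 4 + 16 + 16 = 72
||T||_HS = sqrt(72) = 8.4853

8.4853


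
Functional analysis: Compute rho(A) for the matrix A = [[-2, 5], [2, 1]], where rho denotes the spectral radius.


For a 2x2 matrix, eigenvalues satisfy lambda^2 - (trace)*lambda + det = 0
trace = -2 + 1 = -1
det = -2*1 - 5*2 = -12
discriminant = (-1)^2 - 4*(-12) = 49
spectral radius = max |eigenvalue| = 4.0000

4.0000


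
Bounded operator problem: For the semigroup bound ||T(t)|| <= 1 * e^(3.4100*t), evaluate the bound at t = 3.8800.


||T(3.8800)|| <= 1 * exp(3.4100 * 3.8800)
= 1 * exp(13.2308)
= 1 * 557267.1350
= 557267.1350

557267.1350


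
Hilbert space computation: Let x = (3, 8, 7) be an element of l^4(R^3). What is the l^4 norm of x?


The l^4 norm = (sum |x_i|^4)^(1/4)
Sum of 4th powers = 81 + 4096 + 2401 = 6578
||x||_4 = (6578)^(1/4) = 9.0058

9.0058


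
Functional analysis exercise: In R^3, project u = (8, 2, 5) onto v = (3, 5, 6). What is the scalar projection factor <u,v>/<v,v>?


Computing <u,v> = 8*3 + 2*5 + 5*6 = 64
Computing <v,v> = 3^2 + 5^2 + 6^2 = 70
Projection coefficient = 64/70 = 0.9143

0.9143


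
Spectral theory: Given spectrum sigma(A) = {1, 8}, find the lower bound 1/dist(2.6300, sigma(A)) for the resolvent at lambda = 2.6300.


dist(2.6300, {1, 8}) = min(|2.6300 - 1|, |2.6300 - 8|)
= min(1.6300, 5.3700) = 1.6300
Resolvent bound = 1/1.6300 = 0.6135

0.6135


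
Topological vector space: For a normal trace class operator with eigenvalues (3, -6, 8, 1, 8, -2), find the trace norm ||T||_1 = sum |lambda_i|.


For a normal operator, singular values equal |eigenvalues|.
Trace norm = sum |lambda_i| = 3 + 6 + 8 + 1 + 8 + 2
= 28

28


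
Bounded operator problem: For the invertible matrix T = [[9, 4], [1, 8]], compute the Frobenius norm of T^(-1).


det(T) = 9*8 - 4*1 = 68
T^(-1) = (1/68) * [[8, -4], [-1, 9]] = [[0.1176, -0.0588], [-0.0147, 0.1324]]
||T^(-1)||_F^2 = 0.1176^2 + (-0.0588)^2 + (-0.0147)^2 + 0.1324^2 = 0.0350
||T^(-1)||_F = sqrt(0.0350) = 0.1872

0.1872


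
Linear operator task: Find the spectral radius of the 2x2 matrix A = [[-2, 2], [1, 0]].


For a 2x2 matrix, eigenvalues satisfy lambda^2 - (trace)*lambda + det = 0
trace = -2 + 0 = -2
det = -2*0 - 2*1 = -2
discriminant = (-2)^2 - 4*(-2) = 12
spectral radius = max |eigenvalue| = 2.7321

2.7321


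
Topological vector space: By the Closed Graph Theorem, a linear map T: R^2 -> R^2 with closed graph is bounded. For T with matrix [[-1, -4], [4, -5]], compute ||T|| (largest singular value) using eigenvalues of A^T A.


A^T A = [[17, -16], [-16, 41]]
trace(A^T A) = 58, det(A^T A) = 441
discriminant = 58^2 - 4*441 = 1600
Largest eigenvalue of A^T A = (trace + sqrt(disc))/2 = 49.0000
||T|| = sqrt(49.0000) = 7.0000

7.0000


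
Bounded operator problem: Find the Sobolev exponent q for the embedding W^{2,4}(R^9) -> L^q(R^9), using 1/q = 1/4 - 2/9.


Using the Sobolev embedding formula: 1/q = 1/p - k/n
1/q = 1/4 - 2/9 = 1/36
q = 1/(1/36) = 36

36.0000


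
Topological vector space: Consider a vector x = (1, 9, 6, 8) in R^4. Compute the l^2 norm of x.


The l^2 norm = (sum |x_i|^2)^(1/2)
Sum of 2th powers = 1 + 81 + 36 + 64 = 182
||x||_2 = (182)^(1/2) = 13.4907

13.4907


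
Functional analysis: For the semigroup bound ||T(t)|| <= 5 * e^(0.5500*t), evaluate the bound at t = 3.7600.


||T(3.7600)|| <= 5 * exp(0.5500 * 3.7600)
= 5 * exp(2.0680)
= 5 * 7.9090
= 39.5449

39.5449


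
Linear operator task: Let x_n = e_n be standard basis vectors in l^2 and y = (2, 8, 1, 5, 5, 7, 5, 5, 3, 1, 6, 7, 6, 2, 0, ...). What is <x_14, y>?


x_14 = e_14 is the standard basis vector with 1 in position 14.
<x_14, y> = y_14 = 2
As n -> infinity, <x_n, y> -> 0, confirming weak convergence of (x_n) to 0.

2


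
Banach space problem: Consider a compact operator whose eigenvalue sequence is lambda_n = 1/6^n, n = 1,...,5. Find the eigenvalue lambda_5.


The eigenvalue formula gives lambda_5 = 1/6^5
= 1/7776
= 1.2860e-04

1.2860e-04


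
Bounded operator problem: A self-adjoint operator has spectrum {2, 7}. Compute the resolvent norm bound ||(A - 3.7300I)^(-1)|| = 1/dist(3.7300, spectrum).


dist(3.7300, {2, 7}) = min(|3.7300 - 2|, |3.7300 - 7|)
= min(1.7300, 3.2700) = 1.7300
Resolvent bound = 1/1.7300 = 0.5780

0.5780


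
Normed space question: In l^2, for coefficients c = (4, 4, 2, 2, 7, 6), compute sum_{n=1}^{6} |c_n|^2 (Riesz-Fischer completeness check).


sum |c_n|^2 = 4^2 + 4^2 + 2^2 + 2^2 + 7^2 + 6^2
= 16 + 16 + 4 + 4 + 49 + 36
= 125

125


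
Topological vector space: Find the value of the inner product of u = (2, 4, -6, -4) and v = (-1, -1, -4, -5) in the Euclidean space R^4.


Computing the standard inner product <u, v> = sum u_i * v_i
= 2*-1 + 4*-1 + -6*-4 + -4*-5
= -2 + -4 + 24 + 20
= 38

38


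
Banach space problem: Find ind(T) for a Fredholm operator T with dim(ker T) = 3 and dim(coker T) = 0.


The Fredholm index is defined as ind(T) = dim(ker T) - dim(coker T)
= 3 - 0
= 3

3


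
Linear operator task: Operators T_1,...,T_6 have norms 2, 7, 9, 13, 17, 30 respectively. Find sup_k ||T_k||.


By the Uniform Boundedness Principle, the supremum of norms is finite.
sup_k ||T_k|| = max(2, 7, 9, 13, 17, 30) = 30

30


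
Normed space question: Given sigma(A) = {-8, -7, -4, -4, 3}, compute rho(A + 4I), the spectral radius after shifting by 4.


Spectrum of A + 4I = {-4, -3, 0, 0, 7}
Spectral radius = max |lambda| over the shifted spectrum
= max(4, 3, 0, 0, 7) = 7

7


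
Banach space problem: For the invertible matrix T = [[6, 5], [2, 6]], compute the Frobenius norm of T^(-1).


det(T) = 6*6 - 5*2 = 26
T^(-1) = (1/26) * [[6, -5], [-2, 6]] = [[0.2308, -0.1923], [-0.0769, 0.2308]]
||T^(-1)||_F^2 = 0.2308^2 + (-0.1923)^2 + (-0.0769)^2 + 0.2308^2 = 0.1494
||T^(-1)||_F = sqrt(0.1494) = 0.3865

0.3865


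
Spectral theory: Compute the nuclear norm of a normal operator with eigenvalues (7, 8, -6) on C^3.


For a normal operator, singular values equal |eigenvalues|.
Trace norm = sum |lambda_i| = 7 + 8 + 6
= 21

21


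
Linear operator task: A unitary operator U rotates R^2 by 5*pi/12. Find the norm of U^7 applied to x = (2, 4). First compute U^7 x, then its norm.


U is a rotation by theta = 5*pi/12
U^7 = rotation by 7*theta = 35*pi/12 = 11*pi/12 (mod 2*pi)
cos(11*pi/12) = -0.9659, sin(11*pi/12) = 0.2588
U^7 x = (-0.9659 * 2 - 0.2588 * 4, 0.2588 * 2 + -0.9659 * 4)
= (-2.9671, -3.3461)
||U^7 x|| = sqrt((-2.9671)^2 + (-3.3461)^2) = sqrt(20.0000) = 4.4721

4.4721


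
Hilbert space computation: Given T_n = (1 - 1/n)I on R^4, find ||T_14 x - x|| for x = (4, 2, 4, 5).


T_14 x - x = (1 - 1/14)x - x = -x/14
||x|| = sqrt(61) = 7.8102
||T_14 x - x|| = ||x||/14 = 7.8102/14 = 0.5579

0.5579


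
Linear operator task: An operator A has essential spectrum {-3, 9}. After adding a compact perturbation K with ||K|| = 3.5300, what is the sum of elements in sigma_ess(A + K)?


By Weyl's theorem, the essential spectrum is invariant under compact perturbations.
sigma_ess(A + K) = sigma_ess(A) = {-3, 9}
Sum = -3 + 9 = 6

6


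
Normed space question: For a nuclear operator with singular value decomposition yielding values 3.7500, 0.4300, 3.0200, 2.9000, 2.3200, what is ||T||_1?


The nuclear norm is the sum of all singular values.
||T||_1 = 3.7500 + 0.4300 + 3.0200 + 2.9000 + 2.3200
= 12.4200

12.4200


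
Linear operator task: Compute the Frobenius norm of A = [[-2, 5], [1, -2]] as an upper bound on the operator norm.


||A||_F^2 = sum a_ij^2
= (-2)^2 + 5^2 + 1^2 + (-2)^2
= 4 + 25 + 1 + 4 = 34
||A||_F = sqrt(34) = 5.8310

5.8310


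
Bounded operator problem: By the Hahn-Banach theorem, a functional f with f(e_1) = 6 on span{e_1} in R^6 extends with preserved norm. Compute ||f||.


The norm of f is given by ||f|| = sup_{||x||=1} |f(x)|.
On span{e_1}, ||e_1|| = 1, so ||f|| = |f(e_1)| / ||e_1||
= |6| / 1 = 6.0000

6.0000


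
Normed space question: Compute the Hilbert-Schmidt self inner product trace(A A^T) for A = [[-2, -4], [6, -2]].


trace(A * A^T) = sum of squares of all entries
= (-2)^2 + (-4)^2 + 6^2 + (-2)^2
= 4 + 16 + 36 + 4
= 60

60


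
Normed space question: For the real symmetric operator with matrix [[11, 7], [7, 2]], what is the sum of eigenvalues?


For a self-adjoint (symmetric) matrix, the eigenvalues are real.
The sum of eigenvalues equals the trace of the matrix.
trace = 11 + 2 = 13

13


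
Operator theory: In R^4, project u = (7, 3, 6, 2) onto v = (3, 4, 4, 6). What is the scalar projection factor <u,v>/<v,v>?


Computing <u,v> = 7*3 + 3*4 + 6*4 + 2*6 = 69
Computing <v,v> = 3^2 + 4^2 + 4^2 + 6^2 = 77
Projection coefficient = 69/77 = 0.8961

0.8961


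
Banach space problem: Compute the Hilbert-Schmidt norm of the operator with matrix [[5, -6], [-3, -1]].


The Hilbert-Schmidt norm is sqrt(sum of squares of all entries).
Sum of squares = 5^2 + (-6)^2 + (-3)^2 + (-1)^2
= 25 + 36 + 9 + 1 = 71
||T||_HS = sqrt(71) = 8.4261

8.4261


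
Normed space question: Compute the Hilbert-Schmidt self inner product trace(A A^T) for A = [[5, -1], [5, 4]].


trace(A * A^T) = sum of squares of all entries
= 5^2 + (-1)^2 + 5^2 + 4^2
= 25 + 1 + 25 + 16
= 67

67


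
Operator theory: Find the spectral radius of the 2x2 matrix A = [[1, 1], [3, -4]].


For a 2x2 matrix, eigenvalues satisfy lambda^2 - (trace)*lambda + det = 0
trace = 1 + -4 = -3
det = 1*-4 - 1*3 = -7
discriminant = (-3)^2 - 4*(-7) = 37
spectral radius = max |eigenvalue| = 4.5414

4.5414


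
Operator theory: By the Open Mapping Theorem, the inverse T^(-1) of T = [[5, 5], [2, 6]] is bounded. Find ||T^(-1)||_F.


det(T) = 5*6 - 5*2 = 20
T^(-1) = (1/20) * [[6, -5], [-2, 5]] = [[0.3000, -0.2500], [-0.1000, 0.2500]]
||T^(-1)||_F^2 = 0.3000^2 + (-0.2500)^2 + (-0.1000)^2 + 0.2500^2 = 0.2250
||T^(-1)||_F = sqrt(0.2250) = 0.4743

0.4743


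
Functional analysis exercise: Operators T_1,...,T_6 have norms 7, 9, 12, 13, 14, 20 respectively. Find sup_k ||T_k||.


By the Uniform Boundedness Principle, the supremum of norms is finite.
sup_k ||T_k|| = max(7, 9, 12, 13, 14, 20) = 20

20


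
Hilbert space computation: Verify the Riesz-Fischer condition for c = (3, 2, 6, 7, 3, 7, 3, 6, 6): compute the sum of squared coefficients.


sum |c_n|^2 = 3^2 + 2^2 + 6^2 + 7^2 + 3^2 + 7^2 + 3^2 + 6^2 + 6^2
= 9 + 4 + 36 + 49 + 9 + 49 + 9 + 36 + 36
= 237

237


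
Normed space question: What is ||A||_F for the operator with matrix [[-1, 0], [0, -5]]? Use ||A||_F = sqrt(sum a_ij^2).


||A||_F^2 = sum a_ij^2
= (-1)^2 + 0^2 + 0^2 + (-5)^2
= 1 + 0 + 0 + 25 = 26
||A||_F = sqrt(26) = 5.0990

5.0990


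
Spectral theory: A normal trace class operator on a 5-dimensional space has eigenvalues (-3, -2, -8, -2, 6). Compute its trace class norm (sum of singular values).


For a normal operator, singular values equal |eigenvalues|.
Trace norm = sum |lambda_i| = 3 + 2 + 8 + 2 + 6
= 21

21


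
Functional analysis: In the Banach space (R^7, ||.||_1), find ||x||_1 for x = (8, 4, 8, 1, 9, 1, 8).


The l^1 norm equals the sum of absolute values of all components.
||x||_1 = 8 + 4 + 8 + 1 + 9 + 1 + 8
= 39

39.0000


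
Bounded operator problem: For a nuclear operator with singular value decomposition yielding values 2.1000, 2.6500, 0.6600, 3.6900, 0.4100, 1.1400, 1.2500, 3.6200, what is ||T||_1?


The nuclear norm is the sum of all singular values.
||T||_1 = 2.1000 + 2.6500 + 0.6600 + 3.6900 + 0.4100 + 1.1400 + 1.2500 + 3.6200
= 15.5200

15.5200


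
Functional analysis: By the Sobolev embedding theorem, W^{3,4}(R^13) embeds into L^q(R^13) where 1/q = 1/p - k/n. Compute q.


Using the Sobolev embedding formula: 1/q = 1/p - k/n
1/q = 1/4 - 3/13 = 1/52
q = 1/(1/52) = 52

52.0000


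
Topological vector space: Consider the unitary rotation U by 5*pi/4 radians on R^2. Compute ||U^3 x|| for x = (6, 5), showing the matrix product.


U is a rotation by theta = 5*pi/4
U^3 = rotation by 3*theta = 15*pi/4 = 7*pi/4 (mod 2*pi)
cos(7*pi/4) = 0.7071, sin(7*pi/4) = -0.7071
U^3 x = (0.7071 * 6 - -0.7071 * 5, -0.7071 * 6 + 0.7071 * 5)
= (7.7782, -0.7071)
||U^3 x|| = sqrt(7.7782^2 + (-0.7071)^2) = sqrt(61.0000) = 7.8102

7.8102


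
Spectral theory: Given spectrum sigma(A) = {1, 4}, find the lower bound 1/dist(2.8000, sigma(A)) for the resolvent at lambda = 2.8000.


dist(2.8000, {1, 4}) = min(|2.8000 - 1|, |2.8000 - 4|)
= min(1.8000, 1.2000) = 1.2000
Resolvent bound = 1/1.2000 = 0.8333

0.8333


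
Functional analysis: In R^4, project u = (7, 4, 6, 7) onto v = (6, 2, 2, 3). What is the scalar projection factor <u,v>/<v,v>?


Computing <u,v> = 7*6 + 4*2 + 6*2 + 7*3 = 83
Computing <v,v> = 6^2 + 2^2 + 2^2 + 3^2 = 53
Projection coefficient = 83/53 = 1.5660

1.5660


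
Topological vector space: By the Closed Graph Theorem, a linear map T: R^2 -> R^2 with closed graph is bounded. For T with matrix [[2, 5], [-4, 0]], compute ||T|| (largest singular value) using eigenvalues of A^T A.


A^T A = [[20, 10], [10, 25]]
trace(A^T A) = 45, det(A^T A) = 400
discriminant = 45^2 - 4*400 = 425
Largest eigenvalue of A^T A = (trace + sqrt(disc))/2 = 32.8078
||T|| = sqrt(32.8078) = 5.7278

5.7278


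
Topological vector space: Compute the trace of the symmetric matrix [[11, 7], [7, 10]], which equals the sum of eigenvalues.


For a self-adjoint (symmetric) matrix, the eigenvalues are real.
The sum of eigenvalues equals the trace of the matrix.
trace = 11 + 10 = 21

21


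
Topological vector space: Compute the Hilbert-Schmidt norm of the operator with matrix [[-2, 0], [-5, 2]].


The Hilbert-Schmidt norm is sqrt(sum of squares of all entries).
Sum of squares = (-2)^2 + 0^2 + (-5)^2 + 2^2
= 4 + 0 + 25 + 4 = 33
||T||_HS = sqrt(33) = 5.7446

5.7446


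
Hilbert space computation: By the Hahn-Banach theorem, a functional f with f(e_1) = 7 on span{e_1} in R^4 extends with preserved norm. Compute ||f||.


The norm of f is given by ||f|| = sup_{||x||=1} |f(x)|.
On span{e_1}, ||e_1|| = 1, so ||f|| = |f(e_1)| / ||e_1||
= |7| / 1 = 7.0000

7.0000


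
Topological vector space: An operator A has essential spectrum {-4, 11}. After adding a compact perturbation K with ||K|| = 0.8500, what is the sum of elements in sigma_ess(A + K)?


By Weyl's theorem, the essential spectrum is invariant under compact perturbations.
sigma_ess(A + K) = sigma_ess(A) = {-4, 11}
Sum = -4 + 11 = 7

7


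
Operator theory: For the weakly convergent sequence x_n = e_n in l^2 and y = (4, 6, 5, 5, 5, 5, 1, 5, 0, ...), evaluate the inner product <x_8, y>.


x_8 = e_8 is the standard basis vector with 1 in position 8.
<x_8, y> = y_8 = 5
As n -> infinity, <x_n, y> -> 0, confirming weak convergence of (x_n) to 0.

5


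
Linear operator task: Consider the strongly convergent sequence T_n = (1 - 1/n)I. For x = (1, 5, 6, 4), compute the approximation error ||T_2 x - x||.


T_2 x - x = (1 - 1/2)x - x = -x/2
||x|| = sqrt(78) = 8.8318
||T_2 x - x|| = ||x||/2 = 8.8318/2 = 4.4159

4.4159


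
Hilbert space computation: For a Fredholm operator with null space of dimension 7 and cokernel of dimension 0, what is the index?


The Fredholm index is defined as ind(T) = dim(ker T) - dim(coker T)
= 7 - 0
= 7

7


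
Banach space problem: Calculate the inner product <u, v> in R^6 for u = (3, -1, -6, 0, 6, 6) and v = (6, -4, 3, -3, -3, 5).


Computing the standard inner product <u, v> = sum u_i * v_i
= 3*6 + -1*-4 + -6*3 + 0*-3 + 6*-3 + 6*5
= 18 + 4 + -18 + 0 + -18 + 30
= 16

16


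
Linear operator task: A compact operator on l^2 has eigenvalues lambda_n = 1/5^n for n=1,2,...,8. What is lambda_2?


The eigenvalue formula gives lambda_2 = 1/5^2
= 1/25
= 0.0400

0.0400


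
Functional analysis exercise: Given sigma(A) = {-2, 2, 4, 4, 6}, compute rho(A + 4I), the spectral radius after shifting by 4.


Spectrum of A + 4I = {2, 6, 8, 8, 10}
Spectral radius = max |lambda| over the shifted spectrum
= max(2, 6, 8, 8, 10) = 10

10


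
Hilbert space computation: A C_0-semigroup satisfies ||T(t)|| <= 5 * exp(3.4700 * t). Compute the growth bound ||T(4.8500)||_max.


||T(4.8500)|| <= 5 * exp(3.4700 * 4.8500)
= 5 * exp(16.8295)
= 5 * 2.0368e+07
= 1.0184e+08

1.0184e+08


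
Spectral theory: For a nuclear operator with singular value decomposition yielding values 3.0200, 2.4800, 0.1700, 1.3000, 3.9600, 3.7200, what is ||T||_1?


The nuclear norm is the sum of all singular values.
||T||_1 = 3.0200 + 2.4800 + 0.1700 + 1.3000 + 3.9600 + 3.7200
= 14.6500

14.6500


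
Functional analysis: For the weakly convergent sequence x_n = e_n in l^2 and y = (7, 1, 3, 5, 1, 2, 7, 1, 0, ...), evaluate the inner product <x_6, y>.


x_6 = e_6 is the standard basis vector with 1 in position 6.
<x_6, y> = y_6 = 2
As n -> infinity, <x_n, y> -> 0, confirming weak convergence of (x_n) to 0.

2


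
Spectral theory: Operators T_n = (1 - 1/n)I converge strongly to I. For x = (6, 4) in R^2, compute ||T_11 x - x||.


T_11 x - x = (1 - 1/11)x - x = -x/11
||x|| = sqrt(52) = 7.2111
||T_11 x - x|| = ||x||/11 = 7.2111/11 = 0.6556

0.6556


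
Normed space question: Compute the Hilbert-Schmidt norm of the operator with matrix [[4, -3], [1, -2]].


The Hilbert-Schmidt norm is sqrt(sum of squares of all entries).
Sum of squares = 4^2 + (-3)^2 + 1^2 + (-2)^2
= 16 + 9 + 1 + 4 = 30
||T||_HS = sqrt(30) = 5.4772

5.4772


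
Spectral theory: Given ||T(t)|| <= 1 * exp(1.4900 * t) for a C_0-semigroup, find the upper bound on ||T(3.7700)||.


||T(3.7700)|| <= 1 * exp(1.4900 * 3.7700)
= 1 * exp(5.6173)
= 1 * 275.1455
= 275.1455

275.1455


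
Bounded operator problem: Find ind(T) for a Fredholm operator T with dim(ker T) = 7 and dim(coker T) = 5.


The Fredholm index is defined as ind(T) = dim(ker T) - dim(coker T)
= 7 - 5
= 2

2


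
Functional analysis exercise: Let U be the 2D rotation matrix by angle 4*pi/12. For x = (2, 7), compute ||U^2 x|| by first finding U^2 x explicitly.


U is a rotation by theta = 4*pi/12
U^2 = rotation by 2*theta = 8*pi/12
cos(8*pi/12) = -0.5000, sin(8*pi/12) = 0.8660
U^2 x = (-0.5000 * 2 - 0.8660 * 7, 0.8660 * 2 + -0.5000 * 7)
= (-7.0622, -1.7679)
||U^2 x|| = sqrt((-7.0622)^2 + (-1.7679)^2) = sqrt(53.0000) = 7.2801

7.2801


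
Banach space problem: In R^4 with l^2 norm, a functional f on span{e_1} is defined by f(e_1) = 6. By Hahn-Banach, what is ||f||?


The norm of f is given by ||f|| = sup_{||x||=1} |f(x)|.
On span{e_1}, ||e_1|| = 1, so ||f|| = |f(e_1)| / ||e_1||
= |6| / 1 = 6.0000

6.0000


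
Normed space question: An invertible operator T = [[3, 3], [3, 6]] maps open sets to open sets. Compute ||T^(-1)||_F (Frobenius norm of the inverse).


det(T) = 3*6 - 3*3 = 9
T^(-1) = (1/9) * [[6, -3], [-3, 3]] = [[0.6667, -0.3333], [-0.3333, 0.3333]]
||T^(-1)||_F^2 = 0.6667^2 + (-0.3333)^2 + (-0.3333)^2 + 0.3333^2 = 0.7778
||T^(-1)||_F = sqrt(0.7778) = 0.8819

0.8819


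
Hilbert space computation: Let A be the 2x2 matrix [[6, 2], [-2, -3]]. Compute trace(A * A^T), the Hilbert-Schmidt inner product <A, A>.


trace(A * A^T) = sum of squares of all entries
= 6^2 + 2^2 + (-2)^2 + (-3)^2
= 36 + 4 + 4 + 9
= 53

53


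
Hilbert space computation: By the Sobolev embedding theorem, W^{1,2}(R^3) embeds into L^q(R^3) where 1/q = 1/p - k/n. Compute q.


Using the Sobolev embedding formula: 1/q = 1/p - k/n
1/q = 1/2 - 1/3 = 1/6
q = 1/(1/6) = 6

6.0000


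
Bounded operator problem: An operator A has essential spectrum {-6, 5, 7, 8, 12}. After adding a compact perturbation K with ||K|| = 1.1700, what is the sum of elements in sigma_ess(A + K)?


By Weyl's theorem, the essential spectrum is invariant under compact perturbations.
sigma_ess(A + K) = sigma_ess(A) = {-6, 5, 7, 8, 12}
Sum = -6 + 5 + 7 + 8 + 12 = 26

26


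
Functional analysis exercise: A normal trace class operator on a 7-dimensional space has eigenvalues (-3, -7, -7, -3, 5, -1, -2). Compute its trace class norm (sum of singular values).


For a normal operator, singular values equal |eigenvalues|.
Trace norm = sum |lambda_i| = 3 + 7 + 7 + 3 + 5 + 1 + 2
= 28

28


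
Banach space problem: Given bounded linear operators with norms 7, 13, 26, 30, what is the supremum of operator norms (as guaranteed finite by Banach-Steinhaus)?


By the Uniform Boundedness Principle, the supremum of norms is finite.
sup_k ||T_k|| = max(7, 13, 26, 30) = 30

30


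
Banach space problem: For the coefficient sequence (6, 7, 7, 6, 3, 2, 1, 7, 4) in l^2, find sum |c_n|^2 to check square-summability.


sum |c_n|^2 = 6^2 + 7^2 + 7^2 + 6^2 + 3^2 + 2^2 + 1^2 + 7^2 + 4^2
= 36 + 49 + 49 + 36 + 9 + 4 + 1 + 49 + 16
= 249

249


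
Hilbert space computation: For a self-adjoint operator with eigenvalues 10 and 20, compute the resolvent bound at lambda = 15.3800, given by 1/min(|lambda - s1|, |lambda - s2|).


dist(15.3800, {10, 20}) = min(|15.3800 - 10|, |15.3800 - 20|)
= min(5.3800, 4.6200) = 4.6200
Resolvent bound = 1/4.6200 = 0.2165

0.2165


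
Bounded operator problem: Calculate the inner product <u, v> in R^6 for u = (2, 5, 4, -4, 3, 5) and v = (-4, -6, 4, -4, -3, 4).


Computing the standard inner product <u, v> = sum u_i * v_i
= 2*-4 + 5*-6 + 4*4 + -4*-4 + 3*-3 + 5*4
= -8 + -30 + 16 + 16 + -9 + 20
= 5

5


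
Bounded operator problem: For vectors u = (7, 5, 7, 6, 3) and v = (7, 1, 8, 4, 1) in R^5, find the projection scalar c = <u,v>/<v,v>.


Computing <u,v> = 7*7 + 5*1 + 7*8 + 6*4 + 3*1 = 137
Computing <v,v> = 7^2 + 1^2 + 8^2 + 4^2 + 1^2 = 131
Projection coefficient = 137/131 = 1.0458

1.0458


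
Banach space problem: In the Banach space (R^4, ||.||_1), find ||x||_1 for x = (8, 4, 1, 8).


The l^1 norm equals the sum of absolute values of all components.
||x||_1 = 8 + 4 + 1 + 8
= 21

21.0000


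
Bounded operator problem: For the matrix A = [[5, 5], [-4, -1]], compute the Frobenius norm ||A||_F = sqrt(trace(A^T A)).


||A||_F^2 = sum a_ij^2
= 5^2 + 5^2 + (-4)^2 + (-1)^2
= 25 + 25 + 16 + 1 = 67
||A||_F = sqrt(67) = 8.1854

8.1854


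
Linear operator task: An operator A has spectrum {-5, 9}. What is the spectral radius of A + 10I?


Spectrum of A + 10I = {5, 19}
Spectral radius = max |lambda| over the shifted spectrum
= max(5, 19) = 19

19


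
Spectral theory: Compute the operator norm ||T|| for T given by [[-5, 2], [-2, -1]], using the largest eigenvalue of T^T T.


A^T A = [[29, -8], [-8, 5]]
trace(A^T A) = 34, det(A^T A) = 81
discriminant = 34^2 - 4*81 = 832
Largest eigenvalue of A^T A = (trace + sqrt(disc))/2 = 31.4222
||T|| = sqrt(31.4222) = 5.6056

5.6056


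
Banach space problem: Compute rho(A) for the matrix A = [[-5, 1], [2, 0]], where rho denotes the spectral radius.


For a 2x2 matrix, eigenvalues satisfy lambda^2 - (trace)*lambda + det = 0
trace = -5 + 0 = -5
det = -5*0 - 1*2 = -2
discriminant = (-5)^2 - 4*(-2) = 33
spectral radius = max |eigenvalue| = 5.3723

5.3723


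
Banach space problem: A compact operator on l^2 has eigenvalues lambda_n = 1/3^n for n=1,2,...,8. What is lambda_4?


The eigenvalue formula gives lambda_4 = 1/3^4
= 1/81
= 0.0123

0.0123


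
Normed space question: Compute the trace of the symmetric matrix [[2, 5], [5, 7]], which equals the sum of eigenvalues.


For a self-adjoint (symmetric) matrix, the eigenvalues are real.
The sum of eigenvalues equals the trace of the matrix.
trace = 2 + 7 = 9

9


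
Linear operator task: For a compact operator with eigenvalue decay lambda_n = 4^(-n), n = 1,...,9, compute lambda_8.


The eigenvalue formula gives lambda_8 = 1/4^8
= 1/65536
= 1.5259e-05

1.5259e-05


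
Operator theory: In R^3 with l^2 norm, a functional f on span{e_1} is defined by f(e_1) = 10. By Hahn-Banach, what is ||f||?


The norm of f is given by ||f|| = sup_{||x||=1} |f(x)|.
On span{e_1}, ||e_1|| = 1, so ||f|| = |f(e_1)| / ||e_1||
= |10| / 1 = 10.0000

10.0000


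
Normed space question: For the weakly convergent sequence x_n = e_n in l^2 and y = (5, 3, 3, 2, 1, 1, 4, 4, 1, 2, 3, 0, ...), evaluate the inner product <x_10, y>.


x_10 = e_10 is the standard basis vector with 1 in position 10.
<x_10, y> = y_10 = 2
As n -> infinity, <x_n, y> -> 0, confirming weak convergence of (x_n) to 0.

2


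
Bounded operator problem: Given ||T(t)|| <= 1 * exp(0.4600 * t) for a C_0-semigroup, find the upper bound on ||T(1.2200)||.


||T(1.2200)|| <= 1 * exp(0.4600 * 1.2200)
= 1 * exp(0.5612)
= 1 * 1.7528
= 1.7528

1.7528


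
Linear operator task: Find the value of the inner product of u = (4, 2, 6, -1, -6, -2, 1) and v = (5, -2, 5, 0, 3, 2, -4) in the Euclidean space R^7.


Computing the standard inner product <u, v> = sum u_i * v_i
= 4*5 + 2*-2 + 6*5 + -1*0 + -6*3 + -2*2 + 1*-4
= 20 + -4 + 30 + 0 + -18 + -4 + -4
= 20

20


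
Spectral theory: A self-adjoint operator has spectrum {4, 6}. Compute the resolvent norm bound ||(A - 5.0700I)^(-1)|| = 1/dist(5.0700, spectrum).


dist(5.0700, {4, 6}) = min(|5.0700 - 4|, |5.0700 - 6|)
= min(1.0700, 0.9300) = 0.9300
Resolvent bound = 1/0.9300 = 1.0753

1.0753


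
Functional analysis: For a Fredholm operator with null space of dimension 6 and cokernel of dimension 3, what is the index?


The Fredholm index is defined as ind(T) = dim(ker T) - dim(coker T)
= 6 - 3
= 3

3


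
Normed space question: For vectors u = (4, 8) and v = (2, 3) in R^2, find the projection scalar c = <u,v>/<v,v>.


Computing <u,v> = 4*2 + 8*3 = 32
Computing <v,v> = 2^2 + 3^2 = 13
Projection coefficient = 32/13 = 2.4615

2.4615


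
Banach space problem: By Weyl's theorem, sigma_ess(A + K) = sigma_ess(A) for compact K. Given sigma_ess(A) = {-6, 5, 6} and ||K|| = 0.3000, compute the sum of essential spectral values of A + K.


By Weyl's theorem, the essential spectrum is invariant under compact perturbations.
sigma_ess(A + K) = sigma_ess(A) = {-6, 5, 6}
Sum = -6 + 5 + 6 = 5

5


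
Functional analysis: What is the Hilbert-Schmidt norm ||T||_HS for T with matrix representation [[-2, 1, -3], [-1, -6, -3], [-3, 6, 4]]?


The Hilbert-Schmidt norm is sqrt(sum of squares of all entries).
Sum of squares = (-2)^2 + 1^2 + (-3)^2 + (-1)^2 + (-6)^2 + (-3)^2 + (-3)^2 + 6^2 + 4^2
= 4 + 1 + 9 + 1 + 36 + 9 + 9 + 36 + 16 = 121
||T||_HS = sqrt(121) = 11.0000

11.0000


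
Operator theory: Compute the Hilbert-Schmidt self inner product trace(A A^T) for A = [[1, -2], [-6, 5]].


trace(A * A^T) = sum of squares of all entries
= 1^2 + (-2)^2 + (-6)^2 + 5^2
= 1 + 4 + 36 + 25
= 66

66


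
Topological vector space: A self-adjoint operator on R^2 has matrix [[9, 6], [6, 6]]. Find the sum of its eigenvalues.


For a self-adjoint (symmetric) matrix, the eigenvalues are real.
The sum of eigenvalues equals the trace of the matrix.
trace = 9 + 6 = 15

15


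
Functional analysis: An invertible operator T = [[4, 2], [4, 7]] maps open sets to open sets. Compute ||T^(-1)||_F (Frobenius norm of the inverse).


det(T) = 4*7 - 2*4 = 20
T^(-1) = (1/20) * [[7, -2], [-4, 4]] = [[0.3500, -0.1000], [-0.2000, 0.2000]]
||T^(-1)||_F^2 = 0.3500^2 + (-0.1000)^2 + (-0.2000)^2 + 0.2000^2 = 0.2125
||T^(-1)||_F = sqrt(0.2125) = 0.4610

0.4610


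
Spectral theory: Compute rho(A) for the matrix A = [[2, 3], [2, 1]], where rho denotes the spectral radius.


For a 2x2 matrix, eigenvalues satisfy lambda^2 - (trace)*lambda + det = 0
trace = 2 + 1 = 3
det = 2*1 - 3*2 = -4
discriminant = 3^2 - 4*(-4) = 25
spectral radius = max |eigenvalue| = 4.0000

4.0000


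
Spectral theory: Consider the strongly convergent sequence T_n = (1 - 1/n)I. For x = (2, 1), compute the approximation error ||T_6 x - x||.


T_6 x - x = (1 - 1/6)x - x = -x/6
||x|| = sqrt(5) = 2.2361
||T_6 x - x|| = ||x||/6 = 2.2361/6 = 0.3727

0.3727


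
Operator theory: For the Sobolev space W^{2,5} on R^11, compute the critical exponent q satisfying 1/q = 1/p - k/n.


Using the Sobolev embedding formula: 1/q = 1/p - k/n
1/q = 1/5 - 2/11 = 1/55
q = 1/(1/55) = 55

55.0000


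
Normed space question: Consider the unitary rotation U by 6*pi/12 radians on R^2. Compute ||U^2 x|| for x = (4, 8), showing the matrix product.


U is a rotation by theta = 6*pi/12
U^2 = rotation by 2*theta = 12*pi/12
cos(12*pi/12) = -1.0000, sin(12*pi/12) = 0.0000
U^2 x = (-1.0000 * 4 - 0.0000 * 8, 0.0000 * 4 + -1.0000 * 8)
= (-4.0000, -8.0000)
||U^2 x|| = sqrt((-4.0000)^2 + (-8.0000)^2) = sqrt(80.0000) = 8.9443

8.9443


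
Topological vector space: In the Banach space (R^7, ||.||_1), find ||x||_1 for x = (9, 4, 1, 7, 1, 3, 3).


The l^1 norm equals the sum of absolute values of all components.
||x||_1 = 9 + 4 + 1 + 7 + 1 + 3 + 3
= 28

28.0000


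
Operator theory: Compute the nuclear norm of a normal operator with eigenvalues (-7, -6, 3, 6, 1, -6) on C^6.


For a normal operator, singular values equal |eigenvalues|.
Trace norm = sum |lambda_i| = 7 + 6 + 3 + 6 + 1 + 6
= 29

29


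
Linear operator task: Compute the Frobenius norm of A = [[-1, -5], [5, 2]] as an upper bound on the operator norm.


||A||_F^2 = sum a_ij^2
= (-1)^2 + (-5)^2 + 5^2 + 2^2
= 1 + 25 + 25 + 4 = 55
||A||_F = sqrt(55) = 7.4162

7.4162


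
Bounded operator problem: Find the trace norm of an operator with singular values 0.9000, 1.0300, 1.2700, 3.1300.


The nuclear norm is the sum of all singular values.
||T||_1 = 0.9000 + 1.0300 + 1.2700 + 3.1300
= 6.3300

6.3300


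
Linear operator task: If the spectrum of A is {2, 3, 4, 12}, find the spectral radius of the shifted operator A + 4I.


Spectrum of A + 4I = {6, 7, 8, 16}
Spectral radius = max |lambda| over the shifted spectrum
= max(6, 7, 8, 16) = 16

16
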